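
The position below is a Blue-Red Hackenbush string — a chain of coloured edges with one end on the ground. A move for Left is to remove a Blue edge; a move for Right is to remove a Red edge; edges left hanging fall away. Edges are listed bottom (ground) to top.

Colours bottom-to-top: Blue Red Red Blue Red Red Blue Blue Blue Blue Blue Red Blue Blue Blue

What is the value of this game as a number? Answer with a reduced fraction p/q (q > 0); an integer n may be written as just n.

5103/16384

Prefix values for Blue Red Red Blue Red Red Blue Blue Blue Blue Blue Red Blue Blue Blue via {L|R} + simplicity:
1 of 15 · B · max L 0 · min R +∞ ⇒ 1
2 of 15 · BR · max L 0 · min R 1 ⇒ 1/2
3 of 15 · BRR · max L 0 · min R 1/2 ⇒ 1/4
4 of 15 · BRRB · max L 1/4 · min R 1/2 ⇒ 3/8
5 of 15 · BRRBR · max L 1/4 · min R 3/8 ⇒ 5/16
6 of 15 · BRRBRR · max L 1/4 · min R 5/16 ⇒ 9/32
7 of 15 · BRRBRRB · max L 9/32 · min R 5/16 ⇒ 19/64
8 of 15 · BRRBRRBB · max L 19/64 · min R 5/16 ⇒ 39/128
9 of 15 · BRRBRRBBB · max L 39/128 · min R 5/16 ⇒ 79/256
10 of 15 · BRRBRRBBBB · max L 79/256 · min R 5/16 ⇒ 159/512
11 of 15 · BRRBRRBBBBB · max L 159/512 · min R 5/16 ⇒ 319/1024
12 of 15 · BRRBRRBBBBBR · max L 159/512 · min R 319/1024 ⇒ 637/2048
13 of 15 · BRRBRRBBBBBRB · max L 637/2048 · min R 319/1024 ⇒ 1275/4096
14 of 15 · BRRBRRBBBBBRBB · max L 1275/4096 · min R 319/1024 ⇒ 2551/8192
15 of 15 · BRRBRRBBBBBRBBB · max L 2551/8192 · min R 319/1024 ⇒ 5103/16384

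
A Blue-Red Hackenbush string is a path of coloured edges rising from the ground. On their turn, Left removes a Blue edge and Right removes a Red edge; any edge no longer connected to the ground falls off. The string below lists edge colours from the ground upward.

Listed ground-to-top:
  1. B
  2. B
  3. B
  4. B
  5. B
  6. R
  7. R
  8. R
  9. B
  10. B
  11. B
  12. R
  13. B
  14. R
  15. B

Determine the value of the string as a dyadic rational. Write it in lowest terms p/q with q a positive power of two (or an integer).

step 1: add B to get B; options L={ 0 } R={ (no moves) } gives 1
step 2: add B to get BB; options L={ 0, 1 } R={ (no moves) } gives 2
step 3: add B to get BBB; options L={ 0, 1, 2 } R={ (no moves) } gives 3
step 4: add B to get BBBB; options L={ 0, 1, 2, 3 } R={ (no moves) } gives 4
step 5: add B to get BBBBB; options L={ 0, 1, 2, 3, 4 } R={ (no moves) } gives 5
step 6: add R to get BBBBBR; options L={ 0, 1, 2, 3, 4 } R={ 5 } gives 9/2
step 7: add R to get BBBBBRR; options L={ 0, 1, 2, 3, 4 } R={ 9/2, 5 } gives 17/4
step 8: add R to get BBBBBRRR; options L={ 0, 1, 2, 3, 4 } R={ 17/4, 9/2, 5 } gives 33/8
step 9: add B to get BBBBBRRRB; options L={ 0, 1, 2, 3, 4, 33/8 } R={ 17/4, 9/2, 5 } gives 67/16
step 10: add B to get BBBBBRRRBB; options L={ 0, 1, 2, 3, 4, 33/8, 67/16 } R={ 17/4, 9/2, 5 } gives 135/32
step 11: add B to get BBBBBRRRBBB; options L={ 0, 1, 2, 3, 4, 33/8, 67/16, 135/32 } R={ 17/4, 9/2, 5 } gives 271/64
step 12: add R to get BBBBBRRRBBBR; options L={ 0, 1, 2, 3, 4, 33/8, 67/16, 135/32 } R={ 271/64, 17/4, 9/2, 5 } gives 541/128
step 13: add B to get BBBBBRRRBBBRB; options L={ 0, 1, 2, 3, 4, 33/8, 67/16, 135/32, 541/128 } R={ 271/64, 17/4, 9/2, 5 } gives 1083/256
step 14: add R to get BBBBBRRRBBBRBR; options L={ 0, 1, 2, 3, 4, 33/8, 67/16, 135/32, 541/128 } R={ 1083/256, 271/64, 17/4, 9/2, 5 } gives 2165/512
step 15: add B to get BBBBBRRRBBBRBRB; options L={ 0, 1, 2, 3, 4, 33/8, 67/16, 135/32, 541/128, 2165/512 } R={ 1083/256, 271/64, 17/4, 9/2, 5 } gives 4331/1024

4331/1024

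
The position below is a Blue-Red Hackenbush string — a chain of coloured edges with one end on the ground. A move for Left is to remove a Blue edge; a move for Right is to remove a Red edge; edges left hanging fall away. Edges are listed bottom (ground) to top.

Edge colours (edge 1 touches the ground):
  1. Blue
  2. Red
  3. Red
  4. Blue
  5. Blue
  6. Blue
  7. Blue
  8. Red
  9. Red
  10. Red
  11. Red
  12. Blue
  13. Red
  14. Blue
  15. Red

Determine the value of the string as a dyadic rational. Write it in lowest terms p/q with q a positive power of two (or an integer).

7701/16384

B: Left { 0 }, Right { none } so simplest 1
BR: Left { 0 }, Right { 1 } so simplest 1/2
BRR: Left { 0 }, Right { 1/2; 1 } so simplest 1/4
BRRB: Left { 0; 1/4 }, Right { 1/2; 1 } so simplest 3/8
BRRBB: Left { 0; 1/4; 3/8 }, Right { 1/2; 1 } so simplest 7/16
BRRBBB: Left { 0; 1/4; 3/8; 7/16 }, Right { 1/2; 1 } so simplest 15/32
BRRBBBB: Left { 0; 1/4; 3/8; 7/16; 15/32 }, Right { 1/2; 1 } so simplest 31/64
BRRBBBBR: Left { 0; 1/4; 3/8; 7/16; 15/32 }, Right { 31/64; 1/2; 1 } so simplest 61/128
BRRBBBBRR: Left { 0; 1/4; 3/8; 7/16; 15/32 }, Right { 61/128; 31/64; 1/2; 1 } so simplest 121/256
BRRBBBBRRR: Left { 0; 1/4; 3/8; 7/16; 15/32 }, Right { 121/256; 61/128; 31/64; 1/2; 1 } so simplest 241/512
BRRBBBBRRRR: Left { 0; 1/4; 3/8; 7/16; 15/32 }, Right { 241/512; 121/256; 61/128; 31/64; 1/2; 1 } so simplest 481/1024
BRRBBBBRRRRB: Left { 0; 1/4; 3/8; 7/16; 15/32; 481/1024 }, Right { 241/512; 121/256; 61/128; 31/64; 1/2; 1 } so simplest 963/2048
BRRBBBBRRRRBR: Left { 0; 1/4; 3/8; 7/16; 15/32; 481/1024 }, Right { 963/2048; 241/512; 121/256; 61/128; 31/64; 1/2; 1 } so simplest 1925/4096
BRRBBBBRRRRBRB: Left { 0; 1/4; 3/8; 7/16; 15/32; 481/1024; 1925/4096 }, Right { 963/2048; 241/512; 121/256; 61/128; 31/64; 1/2; 1 } so simplest 3851/8192
BRRBBBBRRRRBRBR: Left { 0; 1/4; 3/8; 7/16; 15/32; 481/1024; 1925/4096 }, Right { 3851/8192; 963/2048; 241/512; 121/256; 61/128; 31/64; 1/2; 1 } so simplest 7701/16384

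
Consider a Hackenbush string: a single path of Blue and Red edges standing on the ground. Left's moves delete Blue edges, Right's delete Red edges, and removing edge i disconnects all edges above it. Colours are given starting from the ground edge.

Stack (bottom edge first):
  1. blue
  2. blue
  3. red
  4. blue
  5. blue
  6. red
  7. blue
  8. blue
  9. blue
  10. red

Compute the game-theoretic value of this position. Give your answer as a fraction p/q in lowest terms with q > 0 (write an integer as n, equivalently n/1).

477/256

1 of 10 · b · max L 0 · min R +∞ ⇒ 1
2 of 10 · bb · max L 1 · min R +∞ ⇒ 2
3 of 10 · bbr · max L 1 · min R 2 ⇒ 3/2
4 of 10 · bbrb · max L 3/2 · min R 2 ⇒ 7/4
5 of 10 · bbrbb · max L 7/4 · min R 2 ⇒ 15/8
6 of 10 · bbrbbr · max L 7/4 · min R 15/8 ⇒ 29/16
7 of 10 · bbrbbrb · max L 29/16 · min R 15/8 ⇒ 59/32
8 of 10 · bbrbbrbb · max L 59/32 · min R 15/8 ⇒ 119/64
9 of 10 · bbrbbrbbb · max L 119/64 · min R 15/8 ⇒ 239/128
10 of 10 · bbrbbrbbbr · max L 119/64 · min R 239/128 ⇒ 477/256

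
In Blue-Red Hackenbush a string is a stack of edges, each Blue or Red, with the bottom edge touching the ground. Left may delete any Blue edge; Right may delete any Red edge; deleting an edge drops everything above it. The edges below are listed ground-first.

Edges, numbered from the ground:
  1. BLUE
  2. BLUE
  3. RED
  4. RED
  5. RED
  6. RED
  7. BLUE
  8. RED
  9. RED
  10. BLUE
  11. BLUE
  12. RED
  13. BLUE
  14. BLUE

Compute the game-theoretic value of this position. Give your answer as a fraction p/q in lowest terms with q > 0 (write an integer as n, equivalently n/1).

step 1: add BLUE to get B; options L={ 0 } R={ ∅ } — 1
step 2: add BLUE to get BB; options L={ 0,1 } R={ ∅ } — 2
step 3: add RED to get BBR; options L={ 0,1 } R={ 2 } — 3/2
step 4: add RED to get BBRR; options L={ 0,1 } R={ 3/2,2 } — 5/4
step 5: add RED to get BBRRR; options L={ 0,1 } R={ 5/4,3/2,2 } — 9/8
step 6: add RED to get BBRRRR; options L={ 0,1 } R={ 9/8,5/4,3/2,2 } — 17/16
step 7: add BLUE to get BBRRRRB; options L={ 0,1,17/16 } R={ 9/8,5/4,3/2,2 } — 35/32
step 8: add RED to get BBRRRRBR; options L={ 0,1,17/16 } R={ 35/32,9/8,5/4,3/2,2 } — 69/64
step 9: add RED to get BBRRRRBRR; options L={ 0,1,17/16 } R={ 69/64,35/32,9/8,5/4,3/2,2 } — 137/128
step 10: add BLUE to get BBRRRRBRRB; options L={ 0,1,17/16,137/128 } R={ 69/64,35/32,9/8,5/4,3/2,2 } — 275/256
step 11: add BLUE to get BBRRRRBRRBB; options L={ 0,1,17/16,137/128,275/256 } R={ 69/64,35/32,9/8,5/4,3/2,2 } — 551/512
step 12: add RED to get BBRRRRBRRBBR; options L={ 0,1,17/16,137/128,275/256 } R={ 551/512,69/64,35/32,9/8,5/4,3/2,2 } — 1101/1024
step 13: add BLUE to get BBRRRRBRRBBRB; options L={ 0,1,17/16,137/128,275/256,1101/1024 } R={ 551/512,69/64,35/32,9/8,5/4,3/2,2 } — 2203/2048
step 14: add BLUE to get BBRRRRBRRBBRBB; options L={ 0,1,17/16,137/128,275/256,1101/1024,2203/2048 } R={ 551/512,69/64,35/32,9/8,5/4,3/2,2 } — 4407/4096

4407/4096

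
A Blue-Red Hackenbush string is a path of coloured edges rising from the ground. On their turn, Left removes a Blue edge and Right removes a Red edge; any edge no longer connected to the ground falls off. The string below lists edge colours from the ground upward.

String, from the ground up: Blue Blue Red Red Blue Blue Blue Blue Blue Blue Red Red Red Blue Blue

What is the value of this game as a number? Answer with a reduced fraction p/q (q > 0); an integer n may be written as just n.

12231/8192

1 of 15 · B · max L 0 · min R +∞ so 1
2 of 15 · BB · max L 1 · min R +∞ so 2
3 of 15 · BBR · max L 1 · min R 2 so 3/2
4 of 15 · BBRR · max L 1 · min R 3/2 so 5/4
5 of 15 · BBRRB · max L 5/4 · min R 3/2 so 11/8
6 of 15 · BBRRBB · max L 11/8 · min R 3/2 so 23/16
7 of 15 · BBRRBBB · max L 23/16 · min R 3/2 so 47/32
8 of 15 · BBRRBBBB · max L 47/32 · min R 3/2 so 95/64
9 of 15 · BBRRBBBBB · max L 95/64 · min R 3/2 so 191/128
10 of 15 · BBRRBBBBBB · max L 191/128 · min R 3/2 so 383/256
11 of 15 · BBRRBBBBBBR · max L 191/128 · min R 383/256 so 765/512
12 of 15 · BBRRBBBBBBRR · max L 191/128 · min R 765/512 so 1529/1024
13 of 15 · BBRRBBBBBBRRR · max L 191/128 · min R 1529/1024 so 3057/2048
14 of 15 · BBRRBBBBBBRRRB · max L 3057/2048 · min R 1529/1024 so 6115/4096
15 of 15 · BBRRBBBBBBRRRBB · max L 6115/4096 · min R 1529/1024 so 12231/8192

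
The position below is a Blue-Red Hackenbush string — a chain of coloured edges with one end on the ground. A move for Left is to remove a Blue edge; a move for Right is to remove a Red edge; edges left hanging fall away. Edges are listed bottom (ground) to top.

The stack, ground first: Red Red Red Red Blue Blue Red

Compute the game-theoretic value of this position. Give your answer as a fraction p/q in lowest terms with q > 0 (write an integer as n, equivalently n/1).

-27/8

Build g(s[:k]) for k = 1..7, string s = Red Red Red Red Blue Blue Red.
R: Left { (no moves) }, Right { 0 } — simplest -1
RR: Left { (no moves) }, Right { -1,0 } — simplest -2
RRR: Left { (no moves) }, Right { -2,-1,0 } — simplest -3
RRRR: Left { (no moves) }, Right { -3,-2,-1,0 } — simplest -4
RRRRB: Left { -4 }, Right { -3,-2,-1,0 } — simplest -7/2
RRRRBB: Left { -4,-7/2 }, Right { -3,-2,-1,0 } — simplest -13/4
RRRRBBR: Left { -4,-7/2 }, Right { -13/4,-3,-2,-1,0 } — simplest -27/8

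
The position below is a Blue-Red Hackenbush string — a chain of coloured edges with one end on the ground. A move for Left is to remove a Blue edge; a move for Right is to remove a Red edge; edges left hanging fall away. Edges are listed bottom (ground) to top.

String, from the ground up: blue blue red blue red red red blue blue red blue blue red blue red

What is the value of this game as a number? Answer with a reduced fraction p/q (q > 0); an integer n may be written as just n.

12725/8192

1 of 15 · b · max L 0 · min R +∞ ⇒ 1
2 of 15 · bb · max L 1 · min R +∞ ⇒ 2
3 of 15 · bbr · max L 1 · min R 2 ⇒ 3/2
4 of 15 · bbrb · max L 3/2 · min R 2 ⇒ 7/4
5 of 15 · bbrbr · max L 3/2 · min R 7/4 ⇒ 13/8
6 of 15 · bbrbrr · max L 3/2 · min R 13/8 ⇒ 25/16
7 of 15 · bbrbrrr · max L 3/2 · min R 25/16 ⇒ 49/32
8 of 15 · bbrbrrrb · max L 49/32 · min R 25/16 ⇒ 99/64
9 of 15 · bbrbrrrbb · max L 99/64 · min R 25/16 ⇒ 199/128
10 of 15 · bbrbrrrbbr · max L 99/64 · min R 199/128 ⇒ 397/256
11 of 15 · bbrbrrrbbrb · max L 397/256 · min R 199/128 ⇒ 795/512
12 of 15 · bbrbrrrbbrbb · max L 795/512 · min R 199/128 ⇒ 1591/1024
13 of 15 · bbrbrrrbbrbbr · max L 795/512 · min R 1591/1024 ⇒ 3181/2048
14 of 15 · bbrbrrrbbrbbrb · max L 3181/2048 · min R 1591/1024 ⇒ 6363/4096
15 of 15 · bbrbrrrbbrbbrbr · max L 3181/2048 · min R 6363/4096 ⇒ 12725/8192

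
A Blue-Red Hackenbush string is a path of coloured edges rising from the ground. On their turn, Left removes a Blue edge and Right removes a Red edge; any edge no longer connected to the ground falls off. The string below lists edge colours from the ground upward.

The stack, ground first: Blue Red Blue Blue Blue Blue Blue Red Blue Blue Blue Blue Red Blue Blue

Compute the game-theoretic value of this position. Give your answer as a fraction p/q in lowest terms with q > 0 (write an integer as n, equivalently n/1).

16119/16384

edge 1 of 15 (Blue): { 0 | (no moves) } — 1
edge 2 of 15 (Red): { 0 | 1 } — 1/2
edge 3 of 15 (Blue): { 0, 1/2 | 1 } — 3/4
edge 4 of 15 (Blue): { 0, 1/2, 3/4 | 1 } — 7/8
edge 5 of 15 (Blue): { 0, 1/2, 3/4, 7/8 | 1 } — 15/16
edge 6 of 15 (Blue): { 0, 1/2, 3/4, 7/8, 15/16 | 1 } — 31/32
edge 7 of 15 (Blue): { 0, 1/2, 3/4, 7/8, 15/16, 31/32 | 1 } — 63/64
edge 8 of 15 (Red): { 0, 1/2, 3/4, 7/8, 15/16, 31/32 | 63/64, 1 } — 125/128
edge 9 of 15 (Blue): { 0, 1/2, 3/4, 7/8, 15/16, 31/32, 125/128 | 63/64, 1 } — 251/256
edge 10 of 15 (Blue): { 0, 1/2, 3/4, 7/8, 15/16, 31/32, 125/128, 251/256 | 63/64, 1 } — 503/512
edge 11 of 15 (Blue): { 0, 1/2, 3/4, 7/8, 15/16, 31/32, 125/128, 251/256, 503/512 | 63/64, 1 } — 1007/1024
edge 12 of 15 (Blue): { 0, 1/2, 3/4, 7/8, 15/16, 31/32, 125/128, 251/256, 503/512, 1007/1024 | 63/64, 1 } — 2015/2048
edge 13 of 15 (Red): { 0, 1/2, 3/4, 7/8, 15/16, 31/32, 125/128, 251/256, 503/512, 1007/1024 | 2015/2048, 63/64, 1 } — 4029/4096
edge 14 of 15 (Blue): { 0, 1/2, 3/4, 7/8, 15/16, 31/32, 125/128, 251/256, 503/512, 1007/1024, 4029/4096 | 2015/2048, 63/64, 1 } — 8059/8192
edge 15 of 15 (Blue): { 0, 1/2, 3/4, 7/8, 15/16, 31/32, 125/128, 251/256, 503/512, 1007/1024, 4029/4096, 8059/8192 | 2015/2048, 63/64, 1 } — 16119/16384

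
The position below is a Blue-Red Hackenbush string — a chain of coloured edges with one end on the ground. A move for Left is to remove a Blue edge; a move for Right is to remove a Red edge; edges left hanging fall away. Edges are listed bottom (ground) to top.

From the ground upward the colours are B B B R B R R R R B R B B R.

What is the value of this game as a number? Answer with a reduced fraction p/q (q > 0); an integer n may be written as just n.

Recurse on prefixes of the 14-edge string B B B R B R R R R B R B B R:
step 1: add B to get B; options L={ 0 } R={ · } so 1
step 2: add B to get BB; options L={ 0; 1 } R={ · } so 2
step 3: add B to get BBB; options L={ 0; 1; 2 } R={ · } so 3
step 4: add R to get BBBR; options L={ 0; 1; 2 } R={ 3 } so 5/2
step 5: add B to get BBBRB; options L={ 0; 1; 2; 5/2 } R={ 3 } so 11/4
step 6: add R to get BBBRBR; options L={ 0; 1; 2; 5/2 } R={ 11/4; 3 } so 21/8
step 7: add R to get BBBRBRR; options L={ 0; 1; 2; 5/2 } R={ 21/8; 11/4; 3 } so 41/16
step 8: add R to get BBBRBRRR; options L={ 0; 1; 2; 5/2 } R={ 41/16; 21/8; 11/4; 3 } so 81/32
step 9: add R to get BBBRBRRRR; options L={ 0; 1; 2; 5/2 } R={ 81/32; 41/16; 21/8; 11/4; 3 } so 161/64
step 10: add B to get BBBRBRRRRB; options L={ 0; 1; 2; 5/2; 161/64 } R={ 81/32; 41/16; 21/8; 11/4; 3 } so 323/128
step 11: add R to get BBBRBRRRRBR; options L={ 0; 1; 2; 5/2; 161/64 } R={ 323/128; 81/32; 41/16; 21/8; 11/4; 3 } so 645/256
step 12: add B to get BBBRBRRRRBRB; options L={ 0; 1; 2; 5/2; 161/64; 645/256 } R={ 323/128; 81/32; 41/16; 21/8; 11/4; 3 } so 1291/512
step 13: add B to get BBBRBRRRRBRBB; options L={ 0; 1; 2; 5/2; 161/64; 645/256; 1291/512 } R={ 323/128; 81/32; 41/16; 21/8; 11/4; 3 } so 2583/1024
step 14: add R to get BBBRBRRRRBRBBR; options L={ 0; 1; 2; 5/2; 161/64; 645/256; 1291/512 } R={ 2583/1024; 323/128; 81/32; 41/16; 21/8; 11/4; 3 } so 5165/2048

5165/2048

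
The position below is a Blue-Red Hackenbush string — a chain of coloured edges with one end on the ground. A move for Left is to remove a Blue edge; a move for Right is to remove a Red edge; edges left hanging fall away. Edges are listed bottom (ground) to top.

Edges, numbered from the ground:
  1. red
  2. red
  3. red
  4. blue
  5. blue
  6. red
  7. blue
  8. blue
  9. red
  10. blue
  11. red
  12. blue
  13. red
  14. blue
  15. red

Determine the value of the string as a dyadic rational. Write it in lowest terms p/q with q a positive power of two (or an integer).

-9387/4096

G(r) = { — | 0 } — -1
G(rr) = { — | -1; 0 } — -2
G(rrr) = { — | -2; -1; 0 } — -3
G(rrrb) = { -3 | -2; -1; 0 } — -5/2
G(rrrbb) = { -3; -5/2 | -2; -1; 0 } — -9/4
G(rrrbbr) = { -3; -5/2 | -9/4; -2; -1; 0 } — -19/8
G(rrrbbrb) = { -3; -5/2; -19/8 | -9/4; -2; -1; 0 } — -37/16
G(rrrbbrbb) = { -3; -5/2; -19/8; -37/16 | -9/4; -2; -1; 0 } — -73/32
G(rrrbbrbbr) = { -3; -5/2; -19/8; -37/16 | -73/32; -9/4; -2; -1; 0 } — -147/64
G(rrrbbrbbrb) = { -3; -5/2; -19/8; -37/16; -147/64 | -73/32; -9/4; -2; -1; 0 } — -293/128
G(rrrbbrbbrbr) = { -3; -5/2; -19/8; -37/16; -147/64 | -293/128; -73/32; -9/4; -2; -1; 0 } — -587/256
G(rrrbbrbbrbrb) = { -3; -5/2; -19/8; -37/16; -147/64; -587/256 | -293/128; -73/32; -9/4; -2; -1; 0 } — -1173/512
G(rrrbbrbbrbrbr) = { -3; -5/2; -19/8; -37/16; -147/64; -587/256 | -1173/512; -293/128; -73/32; -9/4; -2; -1; 0 } — -2347/1024
G(rrrbbrbbrbrbrb) = { -3; -5/2; -19/8; -37/16; -147/64; -587/256; -2347/1024 | -1173/512; -293/128; -73/32; -9/4; -2; -1; 0 } — -4693/2048
G(rrrbbrbbrbrbrbr) = { -3; -5/2; -19/8; -37/16; -147/64; -587/256; -2347/1024 | -4693/2048; -1173/512; -293/128; -73/32; -9/4; -2; -1; 0 } — -9387/4096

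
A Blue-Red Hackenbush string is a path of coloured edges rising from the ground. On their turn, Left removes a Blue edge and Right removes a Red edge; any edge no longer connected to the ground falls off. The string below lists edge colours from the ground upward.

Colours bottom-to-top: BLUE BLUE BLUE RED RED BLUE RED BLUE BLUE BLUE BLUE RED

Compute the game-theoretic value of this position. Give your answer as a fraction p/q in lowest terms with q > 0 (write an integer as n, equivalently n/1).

1213/512

edge 1 of 12 (BLUE): { 0 | ∅ } so 1
edge 2 of 12 (BLUE): { 0; 1 | ∅ } so 2
edge 3 of 12 (BLUE): { 0; 1; 2 | ∅ } so 3
edge 4 of 12 (RED): { 0; 1; 2 | 3 } so 5/2
edge 5 of 12 (RED): { 0; 1; 2 | 5/2; 3 } so 9/4
edge 6 of 12 (BLUE): { 0; 1; 2; 9/4 | 5/2; 3 } so 19/8
edge 7 of 12 (RED): { 0; 1; 2; 9/4 | 19/8; 5/2; 3 } so 37/16
edge 8 of 12 (BLUE): { 0; 1; 2; 9/4; 37/16 | 19/8; 5/2; 3 } so 75/32
edge 9 of 12 (BLUE): { 0; 1; 2; 9/4; 37/16; 75/32 | 19/8; 5/2; 3 } so 151/64
edge 10 of 12 (BLUE): { 0; 1; 2; 9/4; 37/16; 75/32; 151/64 | 19/8; 5/2; 3 } so 303/128
edge 11 of 12 (BLUE): { 0; 1; 2; 9/4; 37/16; 75/32; 151/64; 303/128 | 19/8; 5/2; 3 } so 607/256
edge 12 of 12 (RED): { 0; 1; 2; 9/4; 37/16; 75/32; 151/64; 303/128 | 607/256; 19/8; 5/2; 3 } so 1213/512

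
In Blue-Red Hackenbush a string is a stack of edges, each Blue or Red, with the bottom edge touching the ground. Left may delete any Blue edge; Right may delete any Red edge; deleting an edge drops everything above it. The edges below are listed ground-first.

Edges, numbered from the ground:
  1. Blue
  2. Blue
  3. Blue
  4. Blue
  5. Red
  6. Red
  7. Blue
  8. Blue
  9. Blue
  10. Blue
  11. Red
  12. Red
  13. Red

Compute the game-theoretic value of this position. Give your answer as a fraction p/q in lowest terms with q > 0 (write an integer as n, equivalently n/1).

1777/512

Build value(s[:k]) for k = 1..13, string s = Blue Blue Blue Blue Red Red Blue Blue Blue Blue Red Red Red.
value(B) = { 0 |  } -> 1
value(BB) = { 0, 1 |  } -> 2
value(BBB) = { 0, 1, 2 |  } -> 3
value(BBBB) = { 0, 1, 2, 3 |  } -> 4
value(BBBBR) = { 0, 1, 2, 3 | 4 } -> 7/2
value(BBBBRR) = { 0, 1, 2, 3 | 7/2, 4 } -> 13/4
value(BBBBRRB) = { 0, 1, 2, 3, 13/4 | 7/2, 4 } -> 27/8
value(BBBBRRBB) = { 0, 1, 2, 3, 13/4, 27/8 | 7/2, 4 } -> 55/16
value(BBBBRRBBB) = { 0, 1, 2, 3, 13/4, 27/8, 55/16 | 7/2, 4 } -> 111/32
value(BBBBRRBBBB) = { 0, 1, 2, 3, 13/4, 27/8, 55/16, 111/32 | 7/2, 4 } -> 223/64
value(BBBBRRBBBBR) = { 0, 1, 2, 3, 13/4, 27/8, 55/16, 111/32 | 223/64, 7/2, 4 } -> 445/128
value(BBBBRRBBBBRR) = { 0, 1, 2, 3, 13/4, 27/8, 55/16, 111/32 | 445/128, 223/64, 7/2, 4 } -> 889/256
value(BBBBRRBBBBRRR) = { 0, 1, 2, 3, 13/4, 27/8, 55/16, 111/32 | 889/256, 445/128, 223/64, 7/2, 4 } -> 1777/512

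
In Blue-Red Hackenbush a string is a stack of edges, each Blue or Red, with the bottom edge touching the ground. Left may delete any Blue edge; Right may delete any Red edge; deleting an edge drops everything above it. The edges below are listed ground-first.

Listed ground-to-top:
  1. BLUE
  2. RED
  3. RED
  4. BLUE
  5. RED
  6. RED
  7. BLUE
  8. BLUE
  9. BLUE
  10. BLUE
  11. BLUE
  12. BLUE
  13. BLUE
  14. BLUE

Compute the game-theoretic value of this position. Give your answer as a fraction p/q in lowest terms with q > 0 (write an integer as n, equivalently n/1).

Recurse on prefixes of the 14-edge string BLUE RED RED BLUE RED RED BLUE BLUE BLUE BLUE BLUE BLUE BLUE BLUE:
1 of 14 · B · max L 0 · min R +∞ → 1
2 of 14 · BR · max L 0 · min R 1 → 1/2
3 of 14 · BRR · max L 0 · min R 1/2 → 1/4
4 of 14 · BRRB · max L 1/4 · min R 1/2 → 3/8
5 of 14 · BRRBR · max L 1/4 · min R 3/8 → 5/16
6 of 14 · BRRBRR · max L 1/4 · min R 5/16 → 9/32
7 of 14 · BRRBRRB · max L 9/32 · min R 5/16 → 19/64
8 of 14 · BRRBRRBB · max L 19/64 · min R 5/16 → 39/128
9 of 14 · BRRBRRBBB · max L 39/128 · min R 5/16 → 79/256
10 of 14 · BRRBRRBBBB · max L 79/256 · min R 5/16 → 159/512
11 of 14 · BRRBRRBBBBB · max L 159/512 · min R 5/16 → 319/1024
12 of 14 · BRRBRRBBBBBB · max L 319/1024 · min R 5/16 → 639/2048
13 of 14 · BRRBRRBBBBBBB · max L 639/2048 · min R 5/16 → 1279/4096
14 of 14 · BRRBRRBBBBBBBB · max L 1279/4096 · min R 5/16 → 2559/8192

2559/8192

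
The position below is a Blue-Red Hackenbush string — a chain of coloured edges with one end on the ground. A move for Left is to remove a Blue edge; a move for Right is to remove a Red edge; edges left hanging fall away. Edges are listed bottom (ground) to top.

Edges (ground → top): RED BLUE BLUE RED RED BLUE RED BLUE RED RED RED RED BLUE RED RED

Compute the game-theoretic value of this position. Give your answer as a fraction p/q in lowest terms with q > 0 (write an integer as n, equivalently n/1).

-6903/16384

Recurse on prefixes of the 15-edge string RED BLUE BLUE RED RED BLUE RED BLUE RED RED RED RED BLUE RED RED:
G(R) = {  | 0 } gives -1
G(RB) = { -1 | 0 } gives -1/2
G(RBB) = { -1,-1/2 | 0 } gives -1/4
G(RBBR) = { -1,-1/2 | -1/4,0 } gives -3/8
G(RBBRR) = { -1,-1/2 | -3/8,-1/4,0 } gives -7/16
G(RBBRRB) = { -1,-1/2,-7/16 | -3/8,-1/4,0 } gives -13/32
G(RBBRRBR) = { -1,-1/2,-7/16 | -13/32,-3/8,-1/4,0 } gives -27/64
G(RBBRRBRB) = { -1,-1/2,-7/16,-27/64 | -13/32,-3/8,-1/4,0 } gives -53/128
G(RBBRRBRBR) = { -1,-1/2,-7/16,-27/64 | -53/128,-13/32,-3/8,-1/4,0 } gives -107/256
G(RBBRRBRBRR) = { -1,-1/2,-7/16,-27/64 | -107/256,-53/128,-13/32,-3/8,-1/4,0 } gives -215/512
G(RBBRRBRBRRR) = { -1,-1/2,-7/16,-27/64 | -215/512,-107/256,-53/128,-13/32,-3/8,-1/4,0 } gives -431/1024
G(RBBRRBRBRRRR) = { -1,-1/2,-7/16,-27/64 | -431/1024,-215/512,-107/256,-53/128,-13/32,-3/8,-1/4,0 } gives -863/2048
G(RBBRRBRBRRRRB) = { -1,-1/2,-7/16,-27/64,-863/2048 | -431/1024,-215/512,-107/256,-53/128,-13/32,-3/8,-1/4,0 } gives -1725/4096
G(RBBRRBRBRRRRBR) = { -1,-1/2,-7/16,-27/64,-863/2048 | -1725/4096,-431/1024,-215/512,-107/256,-53/128,-13/32,-3/8,-1/4,0 } gives -3451/8192
G(RBBRRBRBRRRRBRR) = { -1,-1/2,-7/16,-27/64,-863/2048 | -3451/8192,-1725/4096,-431/1024,-215/512,-107/256,-53/128,-13/32,-3/8,-1/4,0 } gives -6903/16384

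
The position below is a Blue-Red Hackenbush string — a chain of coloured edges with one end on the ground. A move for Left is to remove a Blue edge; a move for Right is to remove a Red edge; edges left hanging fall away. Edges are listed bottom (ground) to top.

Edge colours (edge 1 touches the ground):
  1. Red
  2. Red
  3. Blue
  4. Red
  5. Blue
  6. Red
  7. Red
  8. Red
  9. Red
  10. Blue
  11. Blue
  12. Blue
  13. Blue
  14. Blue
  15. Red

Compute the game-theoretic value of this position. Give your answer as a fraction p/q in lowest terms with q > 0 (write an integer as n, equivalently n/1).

-14211/8192

Prefix values for Red Red Blue Red Blue Red Red Red Red Blue Blue Blue Blue Blue Red via {L|R} + simplicity:
R: Left { · }, Right { 0 } => simplest -1
RR: Left { · }, Right { -1 0 } => simplest -2
RRB: Left { -2 }, Right { -1 0 } => simplest -3/2
RRBR: Left { -2 }, Right { -3/2 -1 0 } => simplest -7/4
RRBRB: Left { -2 -7/4 }, Right { -3/2 -1 0 } => simplest -13/8
RRBRBR: Left { -2 -7/4 }, Right { -13/8 -3/2 -1 0 } => simplest -27/16
RRBRBRR: Left { -2 -7/4 }, Right { -27/16 -13/8 -3/2 -1 0 } => simplest -55/32
RRBRBRRR: Left { -2 -7/4 }, Right { -55/32 -27/16 -13/8 -3/2 -1 0 } => simplest -111/64
RRBRBRRRR: Left { -2 -7/4 }, Right { -111/64 -55/32 -27/16 -13/8 -3/2 -1 0 } => simplest -223/128
RRBRBRRRRB: Left { -2 -7/4 -223/128 }, Right { -111/64 -55/32 -27/16 -13/8 -3/2 -1 0 } => simplest -445/256
RRBRBRRRRBB: Left { -2 -7/4 -223/128 -445/256 }, Right { -111/64 -55/32 -27/16 -13/8 -3/2 -1 0 } => simplest -889/512
RRBRBRRRRBBB: Left { -2 -7/4 -223/128 -445/256 -889/512 }, Right { -111/64 -55/32 -27/16 -13/8 -3/2 -1 0 } => simplest -1777/1024
RRBRBRRRRBBBB: Left { -2 -7/4 -223/128 -445/256 -889/512 -1777/1024 }, Right { -111/64 -55/32 -27/16 -13/8 -3/2 -1 0 } => simplest -3553/2048
RRBRBRRRRBBBBB: Left { -2 -7/4 -223/128 -445/256 -889/512 -1777/1024 -3553/2048 }, Right { -111/64 -55/32 -27/16 -13/8 -3/2 -1 0 } => simplest -7105/4096
RRBRBRRRRBBBBBR: Left { -2 -7/4 -223/128 -445/256 -889/512 -1777/1024 -3553/2048 }, Right { -7105/4096 -111/64 -55/32 -27/16 -13/8 -3/2 -1 0 } => simplest -14211/8192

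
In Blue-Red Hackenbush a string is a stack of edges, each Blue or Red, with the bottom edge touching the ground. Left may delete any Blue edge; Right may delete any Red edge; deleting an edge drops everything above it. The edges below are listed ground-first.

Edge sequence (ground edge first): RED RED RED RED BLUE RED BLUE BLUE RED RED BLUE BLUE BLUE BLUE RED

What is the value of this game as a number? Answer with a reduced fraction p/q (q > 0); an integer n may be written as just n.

1 of 15 · R · max L −∞ · min R 0 => -1
2 of 15 · RR · max L −∞ · min R -1 => -2
3 of 15 · RRR · max L −∞ · min R -2 => -3
4 of 15 · RRRR · max L −∞ · min R -3 => -4
5 of 15 · RRRRB · max L -4 · min R -3 => -7/2
6 of 15 · RRRRBR · max L -4 · min R -7/2 => -15/4
7 of 15 · RRRRBRB · max L -15/4 · min R -7/2 => -29/8
8 of 15 · RRRRBRBB · max L -29/8 · min R -7/2 => -57/16
9 of 15 · RRRRBRBBR · max L -29/8 · min R -57/16 => -115/32
10 of 15 · RRRRBRBBRR · max L -29/8 · min R -115/32 => -231/64
11 of 15 · RRRRBRBBRRB · max L -231/64 · min R -115/32 => -461/128
12 of 15 · RRRRBRBBRRBB · max L -461/128 · min R -115/32 => -921/256
13 of 15 · RRRRBRBBRRBBB · max L -921/256 · min R -115/32 => -1841/512
14 of 15 · RRRRBRBBRRBBBB · max L -1841/512 · min R -115/32 => -3681/1024
15 of 15 · RRRRBRBBRRBBBBR · max L -1841/512 · min R -3681/1024 => -7363/2048

-7363/2048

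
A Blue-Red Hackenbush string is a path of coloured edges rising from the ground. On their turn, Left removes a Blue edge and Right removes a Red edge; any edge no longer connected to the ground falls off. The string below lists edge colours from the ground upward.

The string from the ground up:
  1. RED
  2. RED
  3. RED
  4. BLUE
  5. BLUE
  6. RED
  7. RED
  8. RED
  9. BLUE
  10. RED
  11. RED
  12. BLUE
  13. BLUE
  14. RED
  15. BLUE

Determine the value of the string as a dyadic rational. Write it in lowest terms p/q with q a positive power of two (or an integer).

Prefix values for RED RED RED BLUE BLUE RED RED RED BLUE RED RED BLUE BLUE RED BLUE via {L|R} + simplicity:
v(R) = { · | 0 } gives -1
v(RR) = { · | -1; 0 } gives -2
v(RRR) = { · | -2; -1; 0 } gives -3
v(RRRB) = { -3 | -2; -1; 0 } gives -5/2
v(RRRBB) = { -3; -5/2 | -2; -1; 0 } gives -9/4
v(RRRBBR) = { -3; -5/2 | -9/4; -2; -1; 0 } gives -19/8
v(RRRBBRR) = { -3; -5/2 | -19/8; -9/4; -2; -1; 0 } gives -39/16
v(RRRBBRRR) = { -3; -5/2 | -39/16; -19/8; -9/4; -2; -1; 0 } gives -79/32
v(RRRBBRRRB) = { -3; -5/2; -79/32 | -39/16; -19/8; -9/4; -2; -1; 0 } gives -157/64
v(RRRBBRRRBR) = { -3; -5/2; -79/32 | -157/64; -39/16; -19/8; -9/4; -2; -1; 0 } gives -315/128
v(RRRBBRRRBRR) = { -3; -5/2; -79/32 | -315/128; -157/64; -39/16; -19/8; -9/4; -2; -1; 0 } gives -631/256
v(RRRBBRRRBRRB) = { -3; -5/2; -79/32; -631/256 | -315/128; -157/64; -39/16; -19/8; -9/4; -2; -1; 0 } gives -1261/512
v(RRRBBRRRBRRBB) = { -3; -5/2; -79/32; -631/256; -1261/512 | -315/128; -157/64; -39/16; -19/8; -9/4; -2; -1; 0 } gives -2521/1024
v(RRRBBRRRBRRBBR) = { -3; -5/2; -79/32; -631/256; -1261/512 | -2521/1024; -315/128; -157/64; -39/16; -19/8; -9/4; -2; -1; 0 } gives -5043/2048
v(RRRBBRRRBRRBBRB) = { -3; -5/2; -79/32; -631/256; -1261/512; -5043/2048 | -2521/1024; -315/128; -157/64; -39/16; -19/8; -9/4; -2; -1; 0 } gives -10085/4096

-10085/4096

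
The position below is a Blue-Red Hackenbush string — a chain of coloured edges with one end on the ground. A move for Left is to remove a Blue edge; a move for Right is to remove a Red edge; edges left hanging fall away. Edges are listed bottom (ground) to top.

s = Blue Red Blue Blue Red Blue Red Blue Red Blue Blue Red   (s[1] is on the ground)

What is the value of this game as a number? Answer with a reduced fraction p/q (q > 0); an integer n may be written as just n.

1709/2048

Build value(s[:k]) for k = 1..12, string s = Blue Red Blue Blue Red Blue Red Blue Red Blue Blue Red.
B: Left { 0 }, Right { — } ⇒ simplest 1
BR: Left { 0 }, Right { 1 } ⇒ simplest 1/2
BRB: Left { 0, 1/2 }, Right { 1 } ⇒ simplest 3/4
BRBB: Left { 0, 1/2, 3/4 }, Right { 1 } ⇒ simplest 7/8
BRBBR: Left { 0, 1/2, 3/4 }, Right { 7/8, 1 } ⇒ simplest 13/16
BRBBRB: Left { 0, 1/2, 3/4, 13/16 }, Right { 7/8, 1 } ⇒ simplest 27/32
BRBBRBR: Left { 0, 1/2, 3/4, 13/16 }, Right { 27/32, 7/8, 1 } ⇒ simplest 53/64
BRBBRBRB: Left { 0, 1/2, 3/4, 13/16, 53/64 }, Right { 27/32, 7/8, 1 } ⇒ simplest 107/128
BRBBRBRBR: Left { 0, 1/2, 3/4, 13/16, 53/64 }, Right { 107/128, 27/32, 7/8, 1 } ⇒ simplest 213/256
BRBBRBRBRB: Left { 0, 1/2, 3/4, 13/16, 53/64, 213/256 }, Right { 107/128, 27/32, 7/8, 1 } ⇒ simplest 427/512
BRBBRBRBRBB: Left { 0, 1/2, 3/4, 13/16, 53/64, 213/256, 427/512 }, Right { 107/128, 27/32, 7/8, 1 } ⇒ simplest 855/1024
BRBBRBRBRBBR: Left { 0, 1/2, 3/4, 13/16, 53/64, 213/256, 427/512 }, Right { 855/1024, 107/128, 27/32, 7/8, 1 } ⇒ simplest 1709/2048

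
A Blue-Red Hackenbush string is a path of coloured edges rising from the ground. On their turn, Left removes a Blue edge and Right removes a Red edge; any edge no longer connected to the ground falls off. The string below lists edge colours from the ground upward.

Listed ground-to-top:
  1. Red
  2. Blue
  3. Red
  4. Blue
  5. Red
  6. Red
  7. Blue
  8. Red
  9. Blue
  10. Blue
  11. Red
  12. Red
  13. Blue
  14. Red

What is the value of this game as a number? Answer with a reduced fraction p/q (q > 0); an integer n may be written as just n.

Recurse on prefixes of the 14-edge string Red Blue Red Blue Red Red Blue Red Blue Blue Red Red Blue Red:
value(R) = { none | 0 } — -1
value(RB) = { -1 | 0 } — -1/2
value(RBR) = { -1 | -1/2,0 } — -3/4
value(RBRB) = { -1,-3/4 | -1/2,0 } — -5/8
value(RBRBR) = { -1,-3/4 | -5/8,-1/2,0 } — -11/16
value(RBRBRR) = { -1,-3/4 | -11/16,-5/8,-1/2,0 } — -23/32
value(RBRBRRB) = { -1,-3/4,-23/32 | -11/16,-5/8,-1/2,0 } — -45/64
value(RBRBRRBR) = { -1,-3/4,-23/32 | -45/64,-11/16,-5/8,-1/2,0 } — -91/128
value(RBRBRRBRB) = { -1,-3/4,-23/32,-91/128 | -45/64,-11/16,-5/8,-1/2,0 } — -181/256
value(RBRBRRBRBB) = { -1,-3/4,-23/32,-91/128,-181/256 | -45/64,-11/16,-5/8,-1/2,0 } — -361/512
value(RBRBRRBRBBR) = { -1,-3/4,-23/32,-91/128,-181/256 | -361/512,-45/64,-11/16,-5/8,-1/2,0 } — -723/1024
value(RBRBRRBRBBRR) = { -1,-3/4,-23/32,-91/128,-181/256 | -723/1024,-361/512,-45/64,-11/16,-5/8,-1/2,0 } — -1447/2048
value(RBRBRRBRBBRRB) = { -1,-3/4,-23/32,-91/128,-181/256,-1447/2048 | -723/1024,-361/512,-45/64,-11/16,-5/8,-1/2,0 } — -2893/4096
value(RBRBRRBRBBRRBR) = { -1,-3/4,-23/32,-91/128,-181/256,-1447/2048 | -2893/4096,-723/1024,-361/512,-45/64,-11/16,-5/8,-1/2,0 } — -5787/8192

-5787/8192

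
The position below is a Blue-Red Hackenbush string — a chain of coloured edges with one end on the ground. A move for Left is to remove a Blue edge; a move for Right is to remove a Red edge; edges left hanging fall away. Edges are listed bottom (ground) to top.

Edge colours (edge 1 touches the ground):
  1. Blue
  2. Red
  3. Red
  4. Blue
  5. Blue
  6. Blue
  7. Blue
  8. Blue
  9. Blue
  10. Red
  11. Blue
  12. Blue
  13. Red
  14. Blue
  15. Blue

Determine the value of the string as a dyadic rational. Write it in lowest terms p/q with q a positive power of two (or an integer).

8119/16384

1 of 15 · B · max L 0 · min R +∞ ⇒ 1
2 of 15 · BR · max L 0 · min R 1 ⇒ 1/2
3 of 15 · BRR · max L 0 · min R 1/2 ⇒ 1/4
4 of 15 · BRRB · max L 1/4 · min R 1/2 ⇒ 3/8
5 of 15 · BRRBB · max L 3/8 · min R 1/2 ⇒ 7/16
6 of 15 · BRRBBB · max L 7/16 · min R 1/2 ⇒ 15/32
7 of 15 · BRRBBBB · max L 15/32 · min R 1/2 ⇒ 31/64
8 of 15 · BRRBBBBB · max L 31/64 · min R 1/2 ⇒ 63/128
9 of 15 · BRRBBBBBB · max L 63/128 · min R 1/2 ⇒ 127/256
10 of 15 · BRRBBBBBBR · max L 63/128 · min R 127/256 ⇒ 253/512
11 of 15 · BRRBBBBBBRB · max L 253/512 · min R 127/256 ⇒ 507/1024
12 of 15 · BRRBBBBBBRBB · max L 507/1024 · min R 127/256 ⇒ 1015/2048
13 of 15 · BRRBBBBBBRBBR · max L 507/1024 · min R 1015/2048 ⇒ 2029/4096
14 of 15 · BRRBBBBBBRBBRB · max L 2029/4096 · min R 1015/2048 ⇒ 4059/8192
15 of 15 · BRRBBBBBBRBBRBB · max L 4059/8192 · min R 1015/2048 ⇒ 8119/16384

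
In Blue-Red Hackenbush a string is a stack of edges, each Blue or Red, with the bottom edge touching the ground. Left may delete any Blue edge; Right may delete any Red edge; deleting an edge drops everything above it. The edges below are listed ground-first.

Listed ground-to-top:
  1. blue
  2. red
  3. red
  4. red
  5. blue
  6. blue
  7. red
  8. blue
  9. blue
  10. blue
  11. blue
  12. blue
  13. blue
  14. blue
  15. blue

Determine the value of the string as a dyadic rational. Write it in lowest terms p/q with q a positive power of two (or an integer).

Recurse on prefixes of the 15-edge string blue red red red blue blue red blue blue blue blue blue blue blue blue:
edge 1 of 15 (blue): { 0 | (no moves) } -> 1
edge 2 of 15 (red): { 0 | 1 } -> 1/2
edge 3 of 15 (red): { 0 | 1/2 1 } -> 1/4
edge 4 of 15 (red): { 0 | 1/4 1/2 1 } -> 1/8
edge 5 of 15 (blue): { 0 1/8 | 1/4 1/2 1 } -> 3/16
edge 6 of 15 (blue): { 0 1/8 3/16 | 1/4 1/2 1 } -> 7/32
edge 7 of 15 (red): { 0 1/8 3/16 | 7/32 1/4 1/2 1 } -> 13/64
edge 8 of 15 (blue): { 0 1/8 3/16 13/64 | 7/32 1/4 1/2 1 } -> 27/128
edge 9 of 15 (blue): { 0 1/8 3/16 13/64 27/128 | 7/32 1/4 1/2 1 } -> 55/256
edge 10 of 15 (blue): { 0 1/8 3/16 13/64 27/128 55/256 | 7/32 1/4 1/2 1 } -> 111/512
edge 11 of 15 (blue): { 0 1/8 3/16 13/64 27/128 55/256 111/512 | 7/32 1/4 1/2 1 } -> 223/1024
edge 12 of 15 (blue): { 0 1/8 3/16 13/64 27/128 55/256 111/512 223/1024 | 7/32 1/4 1/2 1 } -> 447/2048
edge 13 of 15 (blue): { 0 1/8 3/16 13/64 27/128 55/256 111/512 223/1024 447/2048 | 7/32 1/4 1/2 1 } -> 895/4096
edge 14 of 15 (blue): { 0 1/8 3/16 13/64 27/128 55/256 111/512 223/1024 447/2048 895/4096 | 7/32 1/4 1/2 1 } -> 1791/8192
edge 15 of 15 (blue): { 0 1/8 3/16 13/64 27/128 55/256 111/512 223/1024 447/2048 895/4096 1791/8192 | 7/32 1/4 1/2 1 } -> 3583/16384

3583/16384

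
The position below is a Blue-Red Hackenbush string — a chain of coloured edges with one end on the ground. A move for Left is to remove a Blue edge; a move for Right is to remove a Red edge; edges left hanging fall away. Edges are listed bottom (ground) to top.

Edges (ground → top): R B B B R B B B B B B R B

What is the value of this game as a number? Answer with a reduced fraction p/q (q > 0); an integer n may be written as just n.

v_1 [R]  L=[∅]  R=[0]  so -1
v_2 [RB]  L=[-1]  R=[0]  so -1/2
v_3 [RBB]  L=[-1,-1/2]  R=[0]  so -1/4
v_4 [RBBB]  L=[-1,-1/2,-1/4]  R=[0]  so -1/8
v_5 [RBBBR]  L=[-1,-1/2,-1/4]  R=[-1/8,0]  so -3/16
v_6 [RBBBRB]  L=[-1,-1/2,-1/4,-3/16]  R=[-1/8,0]  so -5/32
v_7 [RBBBRBB]  L=[-1,-1/2,-1/4,-3/16,-5/32]  R=[-1/8,0]  so -9/64
v_8 [RBBBRBBB]  L=[-1,-1/2,-1/4,-3/16,-5/32,-9/64]  R=[-1/8,0]  so -17/128
v_9 [RBBBRBBBB]  L=[-1,-1/2,-1/4,-3/16,-5/32,-9/64,-17/128]  R=[-1/8,0]  so -33/256
v_10 [RBBBRBBBBB]  L=[-1,-1/2,-1/4,-3/16,-5/32,-9/64,-17/128,-33/256]  R=[-1/8,0]  so -65/512
v_11 [RBBBRBBBBBB]  L=[-1,-1/2,-1/4,-3/16,-5/32,-9/64,-17/128,-33/256,-65/512]  R=[-1/8,0]  so -129/1024
v_12 [RBBBRBBBBBBR]  L=[-1,-1/2,-1/4,-3/16,-5/32,-9/64,-17/128,-33/256,-65/512]  R=[-129/1024,-1/8,0]  so -259/2048
v_13 [RBBBRBBBBBBRB]  L=[-1,-1/2,-1/4,-3/16,-5/32,-9/64,-17/128,-33/256,-65/512,-259/2048]  R=[-129/1024,-1/8,0]  so -517/4096

-517/4096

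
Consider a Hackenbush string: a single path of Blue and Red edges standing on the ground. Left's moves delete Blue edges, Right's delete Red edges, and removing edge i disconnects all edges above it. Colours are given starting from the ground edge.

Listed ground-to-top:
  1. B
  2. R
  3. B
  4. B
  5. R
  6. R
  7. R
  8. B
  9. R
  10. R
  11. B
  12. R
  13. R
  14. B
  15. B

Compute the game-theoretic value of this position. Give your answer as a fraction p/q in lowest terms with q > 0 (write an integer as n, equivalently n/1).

Prefix values for B R B B R R R B R R B R R B B via {L|R} + simplicity:
g(B) = { 0 | ∅ } so 1
g(BR) = { 0 | 1 } so 1/2
g(BRB) = { 0, 1/2 | 1 } so 3/4
g(BRBB) = { 0, 1/2, 3/4 | 1 } so 7/8
g(BRBBR) = { 0, 1/2, 3/4 | 7/8, 1 } so 13/16
g(BRBBRR) = { 0, 1/2, 3/4 | 13/16, 7/8, 1 } so 25/32
g(BRBBRRR) = { 0, 1/2, 3/4 | 25/32, 13/16, 7/8, 1 } so 49/64
g(BRBBRRRB) = { 0, 1/2, 3/4, 49/64 | 25/32, 13/16, 7/8, 1 } so 99/128
g(BRBBRRRBR) = { 0, 1/2, 3/4, 49/64 | 99/128, 25/32, 13/16, 7/8, 1 } so 197/256
g(BRBBRRRBRR) = { 0, 1/2, 3/4, 49/64 | 197/256, 99/128, 25/32, 13/16, 7/8, 1 } so 393/512
g(BRBBRRRBRRB) = { 0, 1/2, 3/4, 49/64, 393/512 | 197/256, 99/128, 25/32, 13/16, 7/8, 1 } so 787/1024
g(BRBBRRRBRRBR) = { 0, 1/2, 3/4, 49/64, 393/512 | 787/1024, 197/256, 99/128, 25/32, 13/16, 7/8, 1 } so 1573/2048
g(BRBBRRRBRRBRR) = { 0, 1/2, 3/4, 49/64, 393/512 | 1573/2048, 787/1024, 197/256, 99/128, 25/32, 13/16, 7/8, 1 } so 3145/4096
g(BRBBRRRBRRBRRB) = { 0, 1/2, 3/4, 49/64, 393/512, 3145/4096 | 1573/2048, 787/1024, 197/256, 99/128, 25/32, 13/16, 7/8, 1 } so 6291/8192
g(BRBBRRRBRRBRRBB) = { 0, 1/2, 3/4, 49/64, 393/512, 3145/4096, 6291/8192 | 1573/2048, 787/1024, 197/256, 99/128, 25/32, 13/16, 7/8, 1 } so 12583/16384

12583/16384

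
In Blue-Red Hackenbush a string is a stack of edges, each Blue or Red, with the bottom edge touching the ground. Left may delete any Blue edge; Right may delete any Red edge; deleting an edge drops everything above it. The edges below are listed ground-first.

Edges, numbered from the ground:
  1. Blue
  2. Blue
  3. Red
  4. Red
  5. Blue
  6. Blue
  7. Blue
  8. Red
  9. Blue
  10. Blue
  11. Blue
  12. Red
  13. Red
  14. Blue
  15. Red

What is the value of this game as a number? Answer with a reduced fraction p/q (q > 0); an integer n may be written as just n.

Recurse on prefixes of the 15-edge string Blue Blue Red Red Blue Blue Blue Red Blue Blue Blue Red Red Blue Red:
step 1: add Blue to get B; options L={ 0 } R={ ∅ } → 1
step 2: add Blue to get BB; options L={ 0,1 } R={ ∅ } → 2
step 3: add Red to get BBR; options L={ 0,1 } R={ 2 } → 3/2
step 4: add Red to get BBRR; options L={ 0,1 } R={ 3/2,2 } → 5/4
step 5: add Blue to get BBRRB; options L={ 0,1,5/4 } R={ 3/2,2 } → 11/8
step 6: add Blue to get BBRRBB; options L={ 0,1,5/4,11/8 } R={ 3/2,2 } → 23/16
step 7: add Blue to get BBRRBBB; options L={ 0,1,5/4,11/8,23/16 } R={ 3/2,2 } → 47/32
step 8: add Red to get BBRRBBBR; options L={ 0,1,5/4,11/8,23/16 } R={ 47/32,3/2,2 } → 93/64
step 9: add Blue to get BBRRBBBRB; options L={ 0,1,5/4,11/8,23/16,93/64 } R={ 47/32,3/2,2 } → 187/128
step 10: add Blue to get BBRRBBBRBB; options L={ 0,1,5/4,11/8,23/16,93/64,187/128 } R={ 47/32,3/2,2 } → 375/256
step 11: add Blue to get BBRRBBBRBBB; options L={ 0,1,5/4,11/8,23/16,93/64,187/128,375/256 } R={ 47/32,3/2,2 } → 751/512
step 12: add Red to get BBRRBBBRBBBR; options L={ 0,1,5/4,11/8,23/16,93/64,187/128,375/256 } R={ 751/512,47/32,3/2,2 } → 1501/1024
step 13: add Red to get BBRRBBBRBBBRR; options L={ 0,1,5/4,11/8,23/16,93/64,187/128,375/256 } R={ 1501/1024,751/512,47/32,3/2,2 } → 3001/2048
step 14: add Blue to get BBRRBBBRBBBRRB; options L={ 0,1,5/4,11/8,23/16,93/64,187/128,375/256,3001/2048 } R={ 1501/1024,751/512,47/32,3/2,2 } → 6003/4096
step 15: add Red to get BBRRBBBRBBBRRBR; options L={ 0,1,5/4,11/8,23/16,93/64,187/128,375/256,3001/2048 } R={ 6003/4096,1501/1024,751/512,47/32,3/2,2 } → 12005/8192

12005/8192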